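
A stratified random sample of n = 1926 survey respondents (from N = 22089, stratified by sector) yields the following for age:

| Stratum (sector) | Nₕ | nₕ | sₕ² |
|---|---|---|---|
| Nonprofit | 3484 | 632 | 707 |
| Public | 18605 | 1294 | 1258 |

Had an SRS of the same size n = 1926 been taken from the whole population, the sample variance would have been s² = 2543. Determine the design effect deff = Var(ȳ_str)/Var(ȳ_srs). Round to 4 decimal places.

0.5513

Var(ȳ_str) = Σ Wₕ²(1−fₕ)sₕ²/nₕ with Wₕ = Nₕ/22089:
  Nonprofit: (3484/22089)²·(1−632/3484)·707/632 = 0.022781268
  Public: (18605/22089)²·(1−1294/18605)·1258/1294 = 0.64172075
  → Var(ȳ_str) = 0.66450202.
Var(ȳ_srs) = (1 − 1926/22089)·2543/1926 = 1.2052279.
deff = 0.66450202 / 1.2052279 = 0.5513.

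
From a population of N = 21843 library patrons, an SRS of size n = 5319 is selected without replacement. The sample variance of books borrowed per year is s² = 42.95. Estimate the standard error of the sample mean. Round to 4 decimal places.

0.0782

Under SRS without replacement, Var(ȳ) = (1 − f)·s²/n with f = n/N = 5319/21843 = 0.24351051.
Var(ȳ) = (1 − 0.24351051)·42.95/5319 = 0.75648949·0.0080748261 = 0.0061085211.
SE(ȳ) = √(0.0061085211) = 0.0782.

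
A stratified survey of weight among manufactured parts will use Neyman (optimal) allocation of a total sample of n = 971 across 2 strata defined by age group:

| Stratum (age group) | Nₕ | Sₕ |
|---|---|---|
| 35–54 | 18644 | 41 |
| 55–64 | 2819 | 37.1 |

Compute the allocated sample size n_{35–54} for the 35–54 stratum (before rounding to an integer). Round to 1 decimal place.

854.1

Neyman allocation: nₕ = n·NₕSₕ / Σⱼ NⱼSⱼ.
Σ NⱼSⱼ = 18644·41 + 2819·37.1 = 868988.9.
n_{35–54} = 971·18644·41 / 868988.9 = 854.1.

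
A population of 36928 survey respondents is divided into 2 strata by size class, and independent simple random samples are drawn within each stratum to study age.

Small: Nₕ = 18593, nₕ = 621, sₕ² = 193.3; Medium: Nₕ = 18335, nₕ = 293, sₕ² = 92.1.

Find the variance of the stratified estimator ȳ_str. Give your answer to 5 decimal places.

Var(ȳ_str) = Σₕ Wₕ²(1 − fₕ)sₕ²/nₕ with Wₕ = Nₕ/N, N = 36928.
Small: Wₕ = 0.50349328; term = 0.50349328²·(1 − 0.03339967)·193.3/621 = 0.076273655.
Medium: Wₕ = 0.49650672; term = 0.49650672²·(1 − 0.01598037)·92.1/293 = 0.076251085.
Sum = 0.15252474.

0.15252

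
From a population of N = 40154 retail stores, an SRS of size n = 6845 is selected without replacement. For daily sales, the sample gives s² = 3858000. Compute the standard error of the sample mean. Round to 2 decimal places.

21.62

Under SRS without replacement, Var(ȳ) = (1 − f)·s²/n with f = n/N = 6845/40154 = 0.17046870.
Var(ȳ) = (1 − 0.17046870)·3858000/6845 = 0.82953130·563.62308 = 467.54299.
SE(ȳ) = √(467.54299) = 21.62.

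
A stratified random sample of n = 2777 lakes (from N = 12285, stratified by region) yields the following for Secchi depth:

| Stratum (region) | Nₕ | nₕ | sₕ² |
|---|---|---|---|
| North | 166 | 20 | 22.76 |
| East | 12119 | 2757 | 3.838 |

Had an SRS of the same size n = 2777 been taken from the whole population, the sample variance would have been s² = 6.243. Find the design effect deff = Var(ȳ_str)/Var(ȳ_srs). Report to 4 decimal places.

Var(ȳ_str) = Σ Wₕ²(1−fₕ)sₕ²/nₕ with Wₕ = Nₕ/12285:
  North: (166/12285)²·(1−20/166)·22.76/20 = 1.8274811 × 10^-4
  East: (12119/12285)²·(1−2757/12119)·3.838/2757 = 0.0010465339
  → Var(ȳ_str) = 0.001229282.
Var(ȳ_srs) = (1 − 2777/12285)·6.243/2777 = 0.0017399288.
deff = 0.001229282 / 0.0017399288 = 0.7065.

0.7065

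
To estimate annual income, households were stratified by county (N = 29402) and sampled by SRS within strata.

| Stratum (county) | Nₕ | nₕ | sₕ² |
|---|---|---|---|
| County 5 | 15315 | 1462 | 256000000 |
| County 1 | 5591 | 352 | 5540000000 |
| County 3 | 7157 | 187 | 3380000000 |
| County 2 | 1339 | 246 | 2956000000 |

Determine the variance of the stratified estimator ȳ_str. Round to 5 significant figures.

1.6396 × 10^6

Var(ȳ_str) = Σₕ Wₕ²(1 − fₕ)sₕ²/nₕ with Wₕ = Nₕ/N, N = 29402.
County 5: Wₕ = 0.52088293; term = 0.52088293²·(1 − 0.09546197)·256000000/1462 = 42973.397.
County 1: Wₕ = 0.19015713; term = 0.19015713²·(1 − 0.06295833)·5540000000/352 = 533275.03.
County 3: Wₕ = 0.24341882; term = 0.24341882²·(1 − 0.02612827)·3380000000/187 = 1.043002 × 10^6.
County 2: Wₕ = 0.04554112; term = 0.04554112²·(1 − 0.18371919)·2956000000/246 = 20343.062.
Sum = 1.6395935 × 10^6.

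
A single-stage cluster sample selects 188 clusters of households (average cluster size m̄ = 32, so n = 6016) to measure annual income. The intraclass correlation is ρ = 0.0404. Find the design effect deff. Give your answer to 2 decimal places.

deff = 1 + (32 − 1)·0.0404 = 1 + 1.2524 = 2.2524.

2.25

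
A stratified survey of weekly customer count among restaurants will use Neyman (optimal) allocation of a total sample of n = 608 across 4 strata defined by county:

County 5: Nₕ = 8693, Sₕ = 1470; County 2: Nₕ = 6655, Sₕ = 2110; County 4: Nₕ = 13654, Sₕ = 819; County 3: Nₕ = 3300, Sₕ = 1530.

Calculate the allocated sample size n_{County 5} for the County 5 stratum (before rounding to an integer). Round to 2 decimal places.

Neyman allocation: nₕ = n·NₕSₕ / Σⱼ NⱼSⱼ.
Σ NⱼSⱼ = 8693·1470 + 6655·2110 + 13654·819 + 3300·1530 = 4.3052386 × 10^7.
n_{County 5} = 608·8693·1470 / (4.3052386 × 10^7) = 180.47.

180.47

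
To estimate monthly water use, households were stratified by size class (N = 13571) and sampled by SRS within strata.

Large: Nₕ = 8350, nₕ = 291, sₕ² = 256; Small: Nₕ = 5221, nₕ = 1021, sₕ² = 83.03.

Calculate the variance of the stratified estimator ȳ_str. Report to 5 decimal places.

0.33112

Var(ȳ_str) = Σₕ Wₕ²(1 − fₕ)sₕ²/nₕ with Wₕ = Nₕ/N, N = 13571.
Large: Wₕ = 0.61528259; term = 0.61528259²·(1 − 0.03485030)·256/291 = 0.32143333.
Small: Wₕ = 0.38471741; term = 0.38471741²·(1 − 0.19555641)·83.03/1021 = 0.0096825239.
Sum = 0.33111585.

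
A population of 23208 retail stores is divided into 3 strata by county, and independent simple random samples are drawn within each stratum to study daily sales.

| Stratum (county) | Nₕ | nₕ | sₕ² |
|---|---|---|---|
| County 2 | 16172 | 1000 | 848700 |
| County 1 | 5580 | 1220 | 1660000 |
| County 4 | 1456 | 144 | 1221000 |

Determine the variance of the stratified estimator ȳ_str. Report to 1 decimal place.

478.2

Var(ȳ_str) = Σₕ Wₕ²(1 − fₕ)sₕ²/nₕ with Wₕ = Nₕ/N, N = 23208.
County 2: Wₕ = 0.69682868; term = 0.69682868²·(1 − 0.06183527)·848700/1000 = 386.62091.
County 1: Wₕ = 0.24043433; term = 0.24043433²·(1 − 0.21863799)·1660000/1220 = 61.460136.
County 4: Wₕ = 0.06273699; term = 0.06273699²·(1 − 0.09890110)·1221000/144 = 30.072737.
Sum = 478.15378.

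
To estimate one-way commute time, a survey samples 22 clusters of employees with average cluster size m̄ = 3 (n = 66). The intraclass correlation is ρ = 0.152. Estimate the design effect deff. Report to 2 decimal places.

1.30

deff = 1 + (3 − 1)·0.152 = 1 + 0.304 = 1.304.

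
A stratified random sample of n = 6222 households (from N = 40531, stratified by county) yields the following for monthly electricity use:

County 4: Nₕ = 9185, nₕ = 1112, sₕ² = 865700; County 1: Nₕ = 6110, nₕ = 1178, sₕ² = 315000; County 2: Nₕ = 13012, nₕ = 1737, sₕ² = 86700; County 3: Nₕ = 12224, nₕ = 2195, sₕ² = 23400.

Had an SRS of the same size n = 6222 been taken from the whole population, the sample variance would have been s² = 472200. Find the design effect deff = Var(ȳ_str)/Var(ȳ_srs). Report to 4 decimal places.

0.7051

Var(ȳ_str) = Σ Wₕ²(1−fₕ)sₕ²/nₕ with Wₕ = Nₕ/40531:
  County 4: (9185/40531)²·(1−1112/9185)·865700/1112 = 35.140028
  County 1: (6110/40531)²·(1−1178/6110)·315000/1178 = 4.9051795
  County 2: (13012/40531)²·(1−1737/13012)·86700/1737 = 4.4576426
  County 3: (12224/40531)²·(1−2195/12224)·23400/2195 = 0.79556866
  → Var(ȳ_str) = 45.298419.
Var(ȳ_srs) = (1 − 6222/40531)·472200/6222 = 64.241654.
deff = 45.298419 / 64.241654 = 0.7051.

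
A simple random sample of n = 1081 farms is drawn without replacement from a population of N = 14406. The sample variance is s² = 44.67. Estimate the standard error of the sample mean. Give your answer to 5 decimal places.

Under SRS without replacement, Var(ȳ) = (1 − f)·s²/n with f = n/N = 1081/14406 = 0.07503818.
Var(ȳ) = (1 − 0.07503818)·44.67/1081 = 0.92496182·0.041322849 = 0.038222058.
SE(ȳ) = √(0.038222058) = 0.19550.

0.19550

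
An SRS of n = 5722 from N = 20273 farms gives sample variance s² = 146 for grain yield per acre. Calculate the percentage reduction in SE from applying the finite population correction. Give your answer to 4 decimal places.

15.2797

f = n/N = 5722/20273 = 0.28224732.
SE_no-fpc = √(s²/n) = 0.15973589; SE_fpc = √((1−f)s²/n) = 0.1353287.
Ratio = √(1−f) = 0.84720285. Reduction = 100·(1 − 0.84720285) = 15.2797%.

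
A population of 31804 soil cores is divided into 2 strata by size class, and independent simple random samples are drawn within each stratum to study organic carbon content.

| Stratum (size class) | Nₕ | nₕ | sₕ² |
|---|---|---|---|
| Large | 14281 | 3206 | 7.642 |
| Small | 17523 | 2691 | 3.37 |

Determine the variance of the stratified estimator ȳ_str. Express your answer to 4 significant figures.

6.945 × 10^-4

Var(ȳ_str) = Σₕ Wₕ²(1 − fₕ)sₕ²/nₕ with Wₕ = Nₕ/N, N = 31804.
Large: Wₕ = 0.44903157; term = 0.44903157²·(1 − 0.22449408)·7.642/3206 = 3.7271973 × 10^-4.
Small: Wₕ = 0.55096843; term = 0.55096843²·(1 − 0.15356959)·3.37/2691 = 3.2178137 × 10^-4.
Sum = 6.945011 × 10^-4.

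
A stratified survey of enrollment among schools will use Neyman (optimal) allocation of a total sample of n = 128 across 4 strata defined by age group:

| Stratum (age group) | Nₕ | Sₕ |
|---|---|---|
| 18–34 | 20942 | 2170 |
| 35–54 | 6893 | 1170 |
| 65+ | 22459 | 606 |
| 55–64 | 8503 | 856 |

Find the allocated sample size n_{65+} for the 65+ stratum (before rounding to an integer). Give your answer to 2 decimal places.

23.42

Neyman allocation: nₕ = n·NₕSₕ / Σⱼ NⱼSⱼ.
Σ NⱼSⱼ = 20942·2170 + 6893·1170 + 22459·606 + 8503·856 = 7.4397672 × 10^7.
n_{65+} = 128·22459·606 / (7.4397672 × 10^7) = 23.42.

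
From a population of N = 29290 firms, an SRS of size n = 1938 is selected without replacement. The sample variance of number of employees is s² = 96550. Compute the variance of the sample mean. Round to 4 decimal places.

46.5231

Under SRS without replacement, Var(ȳ) = (1 − f)·s²/n with f = n/N = 1938/29290 = 0.06616593.
Var(ȳ) = (1 − 0.06616593)·96550/1938 = 0.93383407·49.819401 = 46.523055.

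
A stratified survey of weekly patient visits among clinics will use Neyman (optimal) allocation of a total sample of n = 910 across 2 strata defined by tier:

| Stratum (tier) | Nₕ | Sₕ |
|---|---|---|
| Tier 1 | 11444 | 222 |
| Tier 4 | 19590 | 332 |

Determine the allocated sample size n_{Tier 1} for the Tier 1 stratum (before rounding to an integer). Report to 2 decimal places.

Neyman allocation: nₕ = n·NₕSₕ / Σⱼ NⱼSⱼ.
Σ NⱼSⱼ = 11444·222 + 19590·332 = 9.044448 × 10^6.
n_{Tier 1} = 910·11444·222 / (9.044448 × 10^6) = 255.62.

255.62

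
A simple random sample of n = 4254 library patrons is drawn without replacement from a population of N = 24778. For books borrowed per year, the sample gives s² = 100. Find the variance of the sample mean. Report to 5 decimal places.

0.01947

Under SRS without replacement, Var(ȳ) = (1 − f)·s²/n with f = n/N = 4254/24778 = 0.17168456.
Var(ȳ) = (1 − 0.17168456)·100/4254 = 0.82831544·0.023507287 = 0.019471449.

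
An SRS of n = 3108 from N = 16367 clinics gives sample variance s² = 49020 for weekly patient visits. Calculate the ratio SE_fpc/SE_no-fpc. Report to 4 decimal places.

0.9001

f = n/N = 3108/16367 = 0.18989430.
SE_no-fpc = √(s²/n) = 3.971423; SE_fpc = √((1−f)s²/n) = 3.5745139.
Ratio = √(1−f) = 0.90005872.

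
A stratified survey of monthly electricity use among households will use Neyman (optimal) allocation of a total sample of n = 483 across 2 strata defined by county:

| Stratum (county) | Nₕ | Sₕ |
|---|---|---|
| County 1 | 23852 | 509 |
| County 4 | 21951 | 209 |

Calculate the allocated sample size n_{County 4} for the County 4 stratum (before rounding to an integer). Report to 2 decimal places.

Neyman allocation: nₕ = n·NₕSₕ / Σⱼ NⱼSⱼ.
Σ NⱼSⱼ = 23852·509 + 21951·209 = 1.6728427 × 10^7.
n_{County 4} = 483·21951·209 / (1.6728427 × 10^7) = 132.46.

132.46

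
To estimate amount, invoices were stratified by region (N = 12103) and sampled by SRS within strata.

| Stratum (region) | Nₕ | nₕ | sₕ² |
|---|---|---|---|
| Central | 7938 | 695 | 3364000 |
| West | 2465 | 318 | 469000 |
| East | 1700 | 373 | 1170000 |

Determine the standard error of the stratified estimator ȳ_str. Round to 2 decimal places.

44.74

Var(ȳ_str) = Σₕ Wₕ²(1 − fₕ)sₕ²/nₕ with Wₕ = Nₕ/N, N = 12103.
Central: Wₕ = 0.65587045; term = 0.65587045²·(1 − 0.08755354)·3364000/695 = 1899.8298.
West: Wₕ = 0.20366851; term = 0.20366851²·(1 − 0.12900609)·469000/318 = 53.285448.
East: Wₕ = 0.14046104; term = 0.14046104²·(1 − 0.21941176)·1170000/373 = 48.307082.
Sum = 2001.4223.
SE = √(2001.4223) = 44.74.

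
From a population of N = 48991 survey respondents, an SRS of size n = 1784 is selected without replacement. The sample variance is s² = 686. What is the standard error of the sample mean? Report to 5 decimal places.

Under SRS without replacement, Var(ȳ) = (1 − f)·s²/n with f = n/N = 1784/48991 = 0.03641485.
Var(ȳ) = (1 − 0.03641485)·686/1784 = 0.96358515·0.38452915 = 0.37052658.
SE(ȳ) = √(0.37052658) = 0.60871.

0.60871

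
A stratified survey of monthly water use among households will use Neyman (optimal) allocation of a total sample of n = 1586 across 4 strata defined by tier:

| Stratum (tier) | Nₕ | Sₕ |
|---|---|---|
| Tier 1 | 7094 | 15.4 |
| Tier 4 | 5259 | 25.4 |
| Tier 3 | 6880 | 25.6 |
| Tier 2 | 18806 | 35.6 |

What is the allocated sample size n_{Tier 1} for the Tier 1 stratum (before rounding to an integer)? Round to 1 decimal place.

Neyman allocation: nₕ = n·NₕSₕ / Σⱼ NⱼSⱼ.
Σ NⱼSⱼ = 7094·15.4 + 5259·25.4 + 6880·25.6 + 18806·35.6 = 1.0884478 × 10^6.
n_{Tier 1} = 1586·7094·15.4 / (1.0884478 × 10^6) = 159.2.

159.2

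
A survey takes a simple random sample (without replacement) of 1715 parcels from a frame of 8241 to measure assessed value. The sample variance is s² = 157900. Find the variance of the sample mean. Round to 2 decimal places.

Under SRS without replacement, Var(ȳ) = (1 − f)·s²/n with f = n/N = 1715/8241 = 0.20810581.
Var(ȳ) = (1 − 0.20810581)·157900/1715 = 0.79189419·92.069971 = 72.909675.

72.91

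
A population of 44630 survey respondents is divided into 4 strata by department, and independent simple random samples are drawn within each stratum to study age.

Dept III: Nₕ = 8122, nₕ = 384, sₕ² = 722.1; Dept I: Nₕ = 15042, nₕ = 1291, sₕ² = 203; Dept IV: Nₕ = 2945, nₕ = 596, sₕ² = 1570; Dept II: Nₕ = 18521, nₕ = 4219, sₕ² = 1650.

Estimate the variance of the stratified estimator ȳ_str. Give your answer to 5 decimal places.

Var(ȳ_str) = Σₕ Wₕ²(1 − fₕ)sₕ²/nₕ with Wₕ = Nₕ/N, N = 44630.
Dept III: Wₕ = 0.18198521; term = 0.18198521²·(1 − 0.04727900)·722.1/384 = 0.059334059.
Dept I: Wₕ = 0.33703787; term = 0.33703787²·(1 − 0.08582635)·203/1291 = 0.016328861.
Dept IV: Wₕ = 0.06598700; term = 0.06598700²·(1 − 0.20237691)·1570/596 = 0.0091488801.
Dept II: Wₕ = 0.41498992; term = 0.41498992²·(1 − 0.22779548)·1650/4219 = 0.052009401.
Sum = 0.1368212.

0.13682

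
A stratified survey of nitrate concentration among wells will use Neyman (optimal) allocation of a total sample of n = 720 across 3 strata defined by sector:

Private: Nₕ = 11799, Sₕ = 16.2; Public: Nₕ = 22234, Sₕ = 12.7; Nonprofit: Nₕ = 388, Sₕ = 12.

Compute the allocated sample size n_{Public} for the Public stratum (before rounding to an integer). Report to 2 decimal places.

425.18

Neyman allocation: nₕ = n·NₕSₕ / Σⱼ NⱼSⱼ.
Σ NⱼSⱼ = 11799·16.2 + 22234·12.7 + 388·12 = 478171.6.
n_{Public} = 720·22234·12.7 / 478171.6 = 425.18.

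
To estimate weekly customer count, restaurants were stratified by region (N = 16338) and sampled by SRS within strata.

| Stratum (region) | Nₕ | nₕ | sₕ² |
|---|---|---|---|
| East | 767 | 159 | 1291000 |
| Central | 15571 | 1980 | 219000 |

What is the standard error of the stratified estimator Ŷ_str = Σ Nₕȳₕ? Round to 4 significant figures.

Var(Ŷ_str) = Σₕ Nₕ²(1 − fₕ)sₕ²/nₕ.
East: 767²·(1 − 159/767)·1291000/159 = 3.7864137 × 10^9.
Central: 15571²·(1 − 1980/15571)·219000/1980 = 2.3407059 × 10^10.
Sum = 2.7193473 × 10^10.
SE = √(2.7193473 × 10^10) = 164900.

164900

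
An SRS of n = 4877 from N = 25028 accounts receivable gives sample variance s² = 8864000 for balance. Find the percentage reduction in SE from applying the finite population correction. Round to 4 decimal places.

f = n/N = 4877/25028 = 0.19486175.
SE_no-fpc = √(s²/n) = 42.632274; SE_fpc = √((1−f)s²/n) = 38.253724.
Ratio = √(1−f) = 0.89729496. Reduction = 100·(1 − 0.89729496) = 10.2705%.

10.2705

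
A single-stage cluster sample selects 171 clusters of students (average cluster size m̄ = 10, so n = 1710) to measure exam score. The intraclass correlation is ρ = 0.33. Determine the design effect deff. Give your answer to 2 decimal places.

3.97

deff = 1 + (10 − 1)·0.33 = 1 + 2.97 = 3.97.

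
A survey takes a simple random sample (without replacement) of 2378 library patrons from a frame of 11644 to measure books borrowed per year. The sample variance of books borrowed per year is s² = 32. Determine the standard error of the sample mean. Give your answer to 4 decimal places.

Under SRS without replacement, Var(ȳ) = (1 − f)·s²/n with f = n/N = 2378/11644 = 0.20422535.
Var(ȳ) = (1 − 0.20422535)·32/2378 = 0.79577465·0.013456686 = 0.01070849.
SE(ȳ) = √(0.01070849) = 0.1035.

0.1035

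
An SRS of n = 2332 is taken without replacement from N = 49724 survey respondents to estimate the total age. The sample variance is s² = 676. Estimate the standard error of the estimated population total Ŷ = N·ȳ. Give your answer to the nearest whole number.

26136

Var(Ŷ) = N²·Var(ȳ) = N²·(1 − n/N)·s²/n.
f = 2332/49724 = 0.04689888; Var(ȳ) = 0.95310112·676/2332 = 0.27628489.
Var(Ŷ) = 49724² · 0.27628489 = 6.8310781 × 10^8.
SE(Ŷ) = √(6.8310781 × 10^8) = 26136.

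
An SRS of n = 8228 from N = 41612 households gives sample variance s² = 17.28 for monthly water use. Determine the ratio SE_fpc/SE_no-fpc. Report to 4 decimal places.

0.8957

f = n/N = 8228/41612 = 0.19773142.
SE_no-fpc = √(s²/n) = 0.045827348; SE_fpc = √((1−f)s²/n) = 0.041047302.
Ratio = √(1−f) = 0.89569447.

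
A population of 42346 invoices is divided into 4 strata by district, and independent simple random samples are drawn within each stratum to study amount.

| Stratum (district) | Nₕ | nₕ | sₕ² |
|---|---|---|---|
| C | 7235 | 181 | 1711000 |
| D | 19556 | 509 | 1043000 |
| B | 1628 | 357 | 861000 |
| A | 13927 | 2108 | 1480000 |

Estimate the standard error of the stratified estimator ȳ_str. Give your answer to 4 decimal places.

27.6029

Var(ȳ_str) = Σₕ Wₕ²(1 − fₕ)sₕ²/nₕ with Wₕ = Nₕ/N, N = 42346.
C: Wₕ = 0.17085439; term = 0.17085439²·(1 − 0.02501728)·1711000/181 = 269.04234.
D: Wₕ = 0.46181458; term = 0.46181458²·(1 − 0.02602782)·1043000/509 = 425.6458.
B: Wₕ = 0.03844519; term = 0.03844519²·(1 − 0.21928747)·861000/357 = 2.7829801.
A: Wₕ = 0.32888585; term = 0.32888585²·(1 − 0.15136067)·1480000/2108 = 64.447286.
Sum = 761.91841.
SE = √(761.91841) = 27.6029.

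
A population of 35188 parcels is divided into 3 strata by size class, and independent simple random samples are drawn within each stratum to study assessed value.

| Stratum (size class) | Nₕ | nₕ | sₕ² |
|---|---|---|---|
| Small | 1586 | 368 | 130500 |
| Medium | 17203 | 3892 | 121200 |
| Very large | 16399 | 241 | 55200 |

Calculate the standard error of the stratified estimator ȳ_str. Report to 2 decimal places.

7.44

Var(ȳ_str) = Σₕ Wₕ²(1 − fₕ)sₕ²/nₕ with Wₕ = Nₕ/N, N = 35188.
Small: Wₕ = 0.04507218; term = 0.04507218²·(1 − 0.23203026)·130500/368 = 0.55325328.
Medium: Wₕ = 0.48888826; term = 0.48888826²·(1 − 0.22623961)·121200/3892 = 5.7591116.
Very large: Wₕ = 0.46603956; term = 0.46603956²·(1 − 0.01469602)·55200/241 = 49.015997.
Sum = 55.328362.
SE = √(55.328362) = 7.44.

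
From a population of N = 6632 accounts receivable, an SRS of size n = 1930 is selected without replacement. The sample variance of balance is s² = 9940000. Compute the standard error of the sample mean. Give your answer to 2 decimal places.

60.43

Under SRS without replacement, Var(ȳ) = (1 − f)·s²/n with f = n/N = 1930/6632 = 0.29101327.
Var(ȳ) = (1 − 0.29101327)·9940000/1930 = 0.70898673·5150.2591 = 3651.4653.
SE(ȳ) = √(3651.4653) = 60.43.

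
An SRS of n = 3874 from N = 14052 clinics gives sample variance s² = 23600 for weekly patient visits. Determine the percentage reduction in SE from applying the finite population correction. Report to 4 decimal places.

f = n/N = 3874/14052 = 0.27569029.
SE_no-fpc = √(s²/n) = 2.4681764; SE_fpc = √((1−f)s²/n) = 2.1005757.
Ratio = √(1−f) = 0.85106387. Reduction = 100·(1 − 0.85106387) = 14.8936%.

14.8936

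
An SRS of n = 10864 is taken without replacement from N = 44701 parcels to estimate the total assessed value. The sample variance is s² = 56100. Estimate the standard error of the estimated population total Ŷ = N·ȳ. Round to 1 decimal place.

Var(Ŷ) = N²·Var(ȳ) = N²·(1 − n/N)·s²/n.
f = 10864/44701 = 0.24303707; Var(ȳ) = 0.75696293·56100/10864 = 3.9088384.
Var(Ŷ) = 44701² · 3.9088384 = 7.8105604 × 10^9.
SE(Ŷ) = √(7.8105604 × 10^9) = 88377.4.

88377.4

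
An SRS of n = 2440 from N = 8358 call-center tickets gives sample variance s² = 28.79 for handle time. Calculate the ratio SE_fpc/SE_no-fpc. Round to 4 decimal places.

0.8415

f = n/N = 2440/8358 = 0.29193587.
SE_no-fpc = √(s²/n) = 0.10862403; SE_fpc = √((1−f)s²/n) = 0.091403372.
Ratio = √(1−f) = 0.84146547.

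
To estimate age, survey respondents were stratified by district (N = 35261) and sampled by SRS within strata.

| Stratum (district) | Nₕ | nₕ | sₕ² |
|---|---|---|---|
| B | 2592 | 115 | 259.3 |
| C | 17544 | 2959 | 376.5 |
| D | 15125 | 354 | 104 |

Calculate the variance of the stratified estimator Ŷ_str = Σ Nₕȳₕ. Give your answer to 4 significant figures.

Var(Ŷ_str) = Σₕ Nₕ²(1 − fₕ)sₕ²/nₕ.
B: 2592²·(1 − 115/2592)·259.3/115 = 1.447657 × 10^7.
C: 17544²·(1 − 2959/17544)·376.5/2959 = 3.2557801 × 10^7.
D: 15125²·(1 − 354/15125)·104/354 = 6.563498 × 10^7.
Sum = 1.1266935 × 10^8.

1.127 × 10^8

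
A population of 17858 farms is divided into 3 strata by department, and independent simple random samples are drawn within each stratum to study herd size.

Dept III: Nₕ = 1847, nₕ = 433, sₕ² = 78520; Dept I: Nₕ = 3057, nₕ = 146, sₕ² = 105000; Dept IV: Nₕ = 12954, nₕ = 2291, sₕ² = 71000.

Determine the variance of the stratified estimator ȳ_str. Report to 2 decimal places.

Var(ȳ_str) = Σₕ Wₕ²(1 − fₕ)sₕ²/nₕ with Wₕ = Nₕ/N, N = 17858.
Dept III: Wₕ = 0.10342704; term = 0.10342704²·(1 − 0.23443422)·78520/433 = 1.4850568.
Dept I: Wₕ = 0.17118378; term = 0.17118378²·(1 − 0.04775924)·105000/146 = 20.068201.
Dept IV: Wₕ = 0.72538918; term = 0.72538918²·(1 − 0.17685657)·71000/2291 = 13.423041.
Sum = 34.976299.

34.98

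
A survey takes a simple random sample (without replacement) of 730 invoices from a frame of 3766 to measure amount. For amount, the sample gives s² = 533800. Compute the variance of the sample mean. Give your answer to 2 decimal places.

Under SRS without replacement, Var(ȳ) = (1 − f)·s²/n with f = n/N = 730/3766 = 0.19383962.
Var(ȳ) = (1 − 0.19383962)·533800/730 = 0.80616038·731.23288 = 589.49098.

589.49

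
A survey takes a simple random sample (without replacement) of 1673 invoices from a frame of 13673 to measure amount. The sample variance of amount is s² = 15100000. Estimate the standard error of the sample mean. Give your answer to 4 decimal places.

89.0019

Under SRS without replacement, Var(ȳ) = (1 − f)·s²/n with f = n/N = 1673/13673 = 0.12235793.
Var(ȳ) = (1 − 0.12235793)·15100000/1673 = 0.87764207·9025.7023 = 7921.3361.
SE(ȳ) = √(7921.3361) = 89.0019.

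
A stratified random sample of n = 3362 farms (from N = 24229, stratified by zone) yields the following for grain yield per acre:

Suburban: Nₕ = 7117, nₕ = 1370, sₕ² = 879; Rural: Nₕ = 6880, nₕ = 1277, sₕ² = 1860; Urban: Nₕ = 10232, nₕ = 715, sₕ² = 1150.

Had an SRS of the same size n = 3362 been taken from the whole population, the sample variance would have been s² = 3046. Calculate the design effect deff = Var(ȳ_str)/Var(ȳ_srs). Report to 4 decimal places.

Var(ȳ_str) = Σ Wₕ²(1−fₕ)sₕ²/nₕ with Wₕ = Nₕ/24229:
  Suburban: (7117/24229)²·(1−1370/7117)·879/1370 = 0.044702879
  Rural: (6880/24229)²·(1−1277/6880)·1860/1277 = 0.095644528
  Urban: (10232/24229)²·(1−715/10232)·1150/715 = 0.26679729
  → Var(ȳ_str) = 0.4071447.
Var(ȳ_srs) = (1 − 3362/24229)·3046/3362 = 0.78029121.
deff = 0.4071447 / 0.78029121 = 0.5218.

0.5218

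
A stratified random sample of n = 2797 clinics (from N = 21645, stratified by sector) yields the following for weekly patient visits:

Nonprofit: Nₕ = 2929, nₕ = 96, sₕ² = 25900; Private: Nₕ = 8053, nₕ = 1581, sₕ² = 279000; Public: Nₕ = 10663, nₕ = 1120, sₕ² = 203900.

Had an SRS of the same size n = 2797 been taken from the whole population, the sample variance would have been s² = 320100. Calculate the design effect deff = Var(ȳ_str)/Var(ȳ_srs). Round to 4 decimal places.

Var(ȳ_str) = Σ Wₕ²(1−fₕ)sₕ²/nₕ with Wₕ = Nₕ/21645:
  Nonprofit: (2929/21645)²·(1−96/2929)·25900/96 = 4.7783647
  Private: (8053/21645)²·(1−1581/8053)·279000/1581 = 19.631494
  Public: (10663/21645)²·(1−1120/10663)·203900/1120 = 39.541064
  → Var(ȳ_str) = 63.950923.
Var(ȳ_srs) = (1 − 2797/21645)·320100/2797 = 99.655412.
deff = 63.950923 / 99.655412 = 0.6417.

0.6417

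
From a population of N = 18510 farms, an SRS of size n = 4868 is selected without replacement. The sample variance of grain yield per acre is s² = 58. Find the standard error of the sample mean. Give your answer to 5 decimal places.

Under SRS without replacement, Var(ȳ) = (1 − f)·s²/n with f = n/N = 4868/18510 = 0.26299298.
Var(ȳ) = (1 − 0.26299298)·58/4868 = 0.73700702·0.011914544 = 0.0087811026.
SE(ȳ) = √(0.0087811026) = 0.09371.

0.09371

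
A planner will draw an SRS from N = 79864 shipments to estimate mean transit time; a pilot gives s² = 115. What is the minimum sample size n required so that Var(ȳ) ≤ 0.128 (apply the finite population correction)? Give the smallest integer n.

Without fpc, n₀ = s²/D = 115/0.128 = 898.4375.
With fpc, (1 − n/N)·s²/n ≤ D requires n ≥ n₀/(1 + n₀/N) = 898.4375/(1 + 898.4375/79864) = 888.4429.
Rounding up, n = 889.

889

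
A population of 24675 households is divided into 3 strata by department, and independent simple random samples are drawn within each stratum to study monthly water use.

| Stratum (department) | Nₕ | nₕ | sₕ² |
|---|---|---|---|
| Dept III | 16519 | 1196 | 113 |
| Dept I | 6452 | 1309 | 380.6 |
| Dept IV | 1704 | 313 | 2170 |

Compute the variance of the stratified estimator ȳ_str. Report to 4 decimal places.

0.0821

Var(ȳ_str) = Σₕ Wₕ²(1 − fₕ)sₕ²/nₕ with Wₕ = Nₕ/N, N = 24675.
Dept III: Wₕ = 0.66946302; term = 0.66946302²·(1 − 0.07240148)·113/1196 = 0.039279007.
Dept I: Wₕ = 0.26147923; term = 0.26147923²·(1 − 0.20288283)·380.6/1309 = 0.015846221.
Dept IV: Wₕ = 0.06905775; term = 0.06905775²·(1 − 0.18368545)·2170/313 = 0.026989684.
Sum = 0.082114912.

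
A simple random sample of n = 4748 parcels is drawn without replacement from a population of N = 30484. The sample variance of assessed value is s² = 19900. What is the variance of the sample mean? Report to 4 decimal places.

3.5384

Under SRS without replacement, Var(ȳ) = (1 − f)·s²/n with f = n/N = 4748/30484 = 0.15575384.
Var(ȳ) = (1 − 0.15575384)·19900/4748 = 0.84424616·4.1912384 = 3.5384369.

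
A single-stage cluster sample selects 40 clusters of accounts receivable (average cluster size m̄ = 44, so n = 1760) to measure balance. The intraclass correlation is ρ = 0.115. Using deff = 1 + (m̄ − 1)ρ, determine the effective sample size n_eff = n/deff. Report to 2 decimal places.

296.05

deff = 1 + (44 − 1)·0.115 = 1 + 4.945 = 5.945.
n_eff = 1760 / 5.945 = 296.05.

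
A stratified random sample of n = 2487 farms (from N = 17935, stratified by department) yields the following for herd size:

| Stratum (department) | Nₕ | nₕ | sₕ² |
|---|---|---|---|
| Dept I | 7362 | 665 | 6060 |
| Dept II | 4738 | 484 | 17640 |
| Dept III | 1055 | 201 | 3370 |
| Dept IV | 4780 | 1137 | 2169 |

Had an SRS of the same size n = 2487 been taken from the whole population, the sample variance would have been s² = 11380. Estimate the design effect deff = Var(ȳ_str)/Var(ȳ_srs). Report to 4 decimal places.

0.9719

Var(ȳ_str) = Σ Wₕ²(1−fₕ)sₕ²/nₕ with Wₕ = Nₕ/17935:
  Dept I: (7362/17935)²·(1−665/7362)·6060/665 = 1.3967682
  Dept II: (4738/17935)²·(1−484/4738)·17640/484 = 2.2837208
  Dept III: (1055/17935)²·(1−201/1055)·3370/201 = 0.046961441
  Dept IV: (4780/17935)²·(1−1137/4780)·2169/1137 = 0.10327219
  → Var(ȳ_str) = 3.8307226.
Var(ȳ_srs) = (1 − 2487/17935)·11380/2487 = 3.9412806.
deff = 3.8307226 / 3.9412806 = 0.9719.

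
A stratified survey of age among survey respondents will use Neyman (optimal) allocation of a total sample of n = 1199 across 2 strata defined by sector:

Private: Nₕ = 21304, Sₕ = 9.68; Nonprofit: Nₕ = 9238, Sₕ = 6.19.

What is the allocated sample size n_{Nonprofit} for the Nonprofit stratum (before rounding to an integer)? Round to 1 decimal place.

Neyman allocation: nₕ = n·NₕSₕ / Σⱼ NⱼSⱼ.
Σ NⱼSⱼ = 21304·9.68 + 9238·6.19 = 263405.94.
n_{Nonprofit} = 1199·9238·6.19 / 263405.94 = 260.3.

260.3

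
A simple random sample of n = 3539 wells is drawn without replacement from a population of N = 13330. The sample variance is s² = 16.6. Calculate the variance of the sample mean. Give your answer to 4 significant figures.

0.003445

Under SRS without replacement, Var(ȳ) = (1 − f)·s²/n with f = n/N = 3539/13330 = 0.26549137.
Var(ȳ) = (1 − 0.26549137)·16.6/3539 = 0.73450863·0.0046905906 = 0.0034452792.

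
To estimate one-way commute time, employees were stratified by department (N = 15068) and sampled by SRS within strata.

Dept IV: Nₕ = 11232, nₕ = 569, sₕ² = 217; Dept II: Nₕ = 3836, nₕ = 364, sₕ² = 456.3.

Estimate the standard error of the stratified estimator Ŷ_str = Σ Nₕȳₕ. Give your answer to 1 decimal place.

Var(Ŷ_str) = Σₕ Nₕ²(1 − fₕ)sₕ²/nₕ.
Dept IV: 11232²·(1 − 569/11232)·217/569 = 4.567557 × 10^7.
Dept II: 3836²·(1 − 364/3836)·456.3/364 = 1.6695806 × 10^7.
Sum = 6.2371376 × 10^7.
SE = √(6.2371376 × 10^7) = 7897.6.

7897.6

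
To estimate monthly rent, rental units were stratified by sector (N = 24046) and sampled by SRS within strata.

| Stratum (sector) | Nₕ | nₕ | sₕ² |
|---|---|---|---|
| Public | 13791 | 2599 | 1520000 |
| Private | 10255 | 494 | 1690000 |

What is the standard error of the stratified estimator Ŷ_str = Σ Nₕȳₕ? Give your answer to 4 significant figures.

657800

Var(Ŷ_str) = Σₕ Nₕ²(1 − fₕ)sₕ²/nₕ.
Public: 13791²·(1 − 2599/13791)·1520000/2599 = 9.0269444 × 10^10.
Private: 10255²·(1 − 494/10255)·1690000/494 = 3.4244414 × 10^11.
Sum = 4.3271358 × 10^11.
SE = √(4.3271358 × 10^11) = 657800.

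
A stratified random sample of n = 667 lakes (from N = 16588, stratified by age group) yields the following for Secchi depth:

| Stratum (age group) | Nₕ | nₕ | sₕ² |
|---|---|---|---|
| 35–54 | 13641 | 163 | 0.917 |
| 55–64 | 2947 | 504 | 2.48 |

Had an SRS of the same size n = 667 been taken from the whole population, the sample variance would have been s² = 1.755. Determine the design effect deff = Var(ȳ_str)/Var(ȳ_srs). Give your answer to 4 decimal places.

1.5394

Var(ȳ_str) = Σ Wₕ²(1−fₕ)sₕ²/nₕ with Wₕ = Nₕ/16588:
  35–54: (13641/16588)²·(1−163/13641)·0.917/163 = 0.0037589395
  55–64: (2947/16588)²·(1−504/2947)·2.48/504 = 1.2874687 × 10^-4
  → Var(ȳ_str) = 0.0038876864.
Var(ȳ_srs) = (1 − 667/16588)·1.755/667 = 0.002525385.
deff = 0.0038876864 / 0.002525385 = 1.5394.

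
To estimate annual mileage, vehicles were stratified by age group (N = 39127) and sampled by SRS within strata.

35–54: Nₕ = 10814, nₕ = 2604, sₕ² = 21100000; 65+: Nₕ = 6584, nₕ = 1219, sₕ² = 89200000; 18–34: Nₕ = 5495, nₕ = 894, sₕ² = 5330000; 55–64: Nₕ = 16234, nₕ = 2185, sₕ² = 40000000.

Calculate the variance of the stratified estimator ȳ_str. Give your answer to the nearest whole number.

4984

Var(ȳ_str) = Σₕ Wₕ²(1 − fₕ)sₕ²/nₕ with Wₕ = Nₕ/N, N = 39127.
35–54: Wₕ = 0.27638204; term = 0.27638204²·(1 − 0.24079896)·21100000/2604 = 469.91347.
65+: Wₕ = 0.16827255; term = 0.16827255²·(1 − 0.18514581)·89200000/1219 = 1688.3699.
18–34: Wₕ = 0.14044011; term = 0.14044011²·(1 − 0.16269336)·5330000/894 = 98.459249.
55–64: Wₕ = 0.41490531; term = 0.41490531²·(1 − 0.13459406)·40000000/2185 = 2727.2591.
Sum = 4984.0017.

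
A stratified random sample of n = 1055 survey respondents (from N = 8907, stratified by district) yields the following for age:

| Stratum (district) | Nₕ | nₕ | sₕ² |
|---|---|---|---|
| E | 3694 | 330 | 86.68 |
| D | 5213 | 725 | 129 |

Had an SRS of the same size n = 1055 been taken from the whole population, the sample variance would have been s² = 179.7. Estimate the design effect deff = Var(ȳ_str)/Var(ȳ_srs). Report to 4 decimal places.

Var(ȳ_str) = Σ Wₕ²(1−fₕ)sₕ²/nₕ with Wₕ = Nₕ/8907:
  E: (3694/8907)²·(1−330/3694)·86.68/330 = 0.041142903
  D: (5213/8907)²·(1−725/5213)·129/725 = 0.052472212
  → Var(ȳ_str) = 0.093615115.
Var(ȳ_srs) = (1 − 1055/8907)·179.7/1055 = 0.15015661.
deff = 0.093615115 / 0.15015661 = 0.6234.

0.6234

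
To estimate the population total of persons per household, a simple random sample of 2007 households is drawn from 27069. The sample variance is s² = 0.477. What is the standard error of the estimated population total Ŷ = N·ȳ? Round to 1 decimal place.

401.5

Var(Ŷ) = N²·Var(ȳ) = N²·(1 − n/N)·s²/n.
f = 2007/27069 = 0.07414385; Var(ȳ) = 0.92585615·0.477/2007 = 2.2004653 × 10^-4.
Var(Ŷ) = 27069² · (2.2004653 × 10^-4) = 161234.86.
SE(Ŷ) = √(161234.86) = 401.5.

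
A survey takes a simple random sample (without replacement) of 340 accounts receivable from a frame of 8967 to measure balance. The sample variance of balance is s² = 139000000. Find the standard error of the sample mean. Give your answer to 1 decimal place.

Under SRS without replacement, Var(ȳ) = (1 − f)·s²/n with f = n/N = 340/8967 = 0.03791681.
Var(ȳ) = (1 − 0.03791681)·139000000/340 = 0.96208319·408823.53 = 393322.25.
SE(ȳ) = √(393322.25) = 627.2.

627.2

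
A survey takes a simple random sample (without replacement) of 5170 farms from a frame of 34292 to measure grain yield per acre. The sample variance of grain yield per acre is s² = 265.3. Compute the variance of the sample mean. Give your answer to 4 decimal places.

Under SRS without replacement, Var(ȳ) = (1 − f)·s²/n with f = n/N = 5170/34292 = 0.15076403.
Var(ȳ) = (1 − 0.15076403)·265.3/5170 = 0.84923597·0.05131528 = 0.043578782.

0.0436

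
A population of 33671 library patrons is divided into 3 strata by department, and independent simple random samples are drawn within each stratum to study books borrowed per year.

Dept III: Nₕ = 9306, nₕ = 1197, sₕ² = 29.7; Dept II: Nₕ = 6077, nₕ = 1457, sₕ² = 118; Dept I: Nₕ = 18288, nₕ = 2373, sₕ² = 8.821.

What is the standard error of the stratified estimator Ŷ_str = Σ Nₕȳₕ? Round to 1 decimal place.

2286.5

Var(Ŷ_str) = Σₕ Nₕ²(1 − fₕ)sₕ²/nₕ.
Dept III: 9306²·(1 − 1197/9306)·29.7/1197 = 1.8723742 × 10^6.
Dept II: 6077²·(1 − 1457/6077)·118/1457 = 2.2738074 × 10^6.
Dept I: 18288²·(1 − 2373/18288)·8.821/2373 = 1.0819145 × 10^6.
Sum = 5.2280961 × 10^6.
SE = √(5.2280961 × 10^6) = 2286.5.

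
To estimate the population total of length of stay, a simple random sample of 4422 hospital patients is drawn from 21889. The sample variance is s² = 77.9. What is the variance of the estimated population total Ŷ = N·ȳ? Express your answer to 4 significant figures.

Var(Ŷ) = N²·Var(ȳ) = N²·(1 − n/N)·s²/n.
f = 4422/21889 = 0.20201928; Var(ȳ) = 0.79798072·77.9/4422 = 0.014057598.
Var(Ŷ) = 21889² · 0.014057598 = 6.7353933 × 10^6.

6.735 × 10^6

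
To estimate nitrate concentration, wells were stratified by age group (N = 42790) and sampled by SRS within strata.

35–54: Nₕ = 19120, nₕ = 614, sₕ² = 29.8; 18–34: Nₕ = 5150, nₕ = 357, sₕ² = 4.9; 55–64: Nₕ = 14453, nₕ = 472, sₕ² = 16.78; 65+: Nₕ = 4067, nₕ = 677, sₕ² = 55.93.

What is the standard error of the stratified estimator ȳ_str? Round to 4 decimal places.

Var(ȳ_str) = Σₕ Wₕ²(1 − fₕ)sₕ²/nₕ with Wₕ = Nₕ/N, N = 42790.
35–54: Wₕ = 0.44683337; term = 0.44683337²·(1 − 0.03211297)·29.8/614 = 0.0093791561.
18–34: Wₕ = 0.12035522; term = 0.12035522²·(1 − 0.06932039)·4.9/357 = 1.8503673 × 10^-4.
55–64: Wₕ = 0.33776583; term = 0.33776583²·(1 − 0.03265758)·16.78/472 = 0.0039233913.
65+: Wₕ = 0.09504557; term = 0.09504557²·(1 − 0.16646177)·55.93/677 = 6.2207887 × 10^-4.
Sum = 0.014109663.
SE = √(0.014109663) = 0.1188.

0.1188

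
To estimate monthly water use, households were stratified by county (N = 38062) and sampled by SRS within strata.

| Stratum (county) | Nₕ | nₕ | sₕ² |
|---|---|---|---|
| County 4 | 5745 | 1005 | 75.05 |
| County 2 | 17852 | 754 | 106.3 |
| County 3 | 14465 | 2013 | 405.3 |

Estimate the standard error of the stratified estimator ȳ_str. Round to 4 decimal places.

Var(ȳ_str) = Σₕ Wₕ²(1 − fₕ)sₕ²/nₕ with Wₕ = Nₕ/N, N = 38062.
County 4: Wₕ = 0.15093794; term = 0.15093794²·(1 − 0.17493473)·75.05/1005 = 0.0014036855.
County 2: Wₕ = 0.46902422; term = 0.46902422²·(1 − 0.04223616)·106.3/754 = 0.029703724.
County 3: Wₕ = 0.38003783; term = 0.38003783²·(1 − 0.13916350)·405.3/2013 = 0.02503267.
Sum = 0.05614008.
SE = √(0.05614008) = 0.2369.

0.2369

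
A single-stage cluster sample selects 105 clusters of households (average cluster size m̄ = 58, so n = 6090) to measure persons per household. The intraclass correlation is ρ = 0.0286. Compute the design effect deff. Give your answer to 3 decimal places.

2.630

deff = 1 + (58 − 1)·0.0286 = 1 + 1.6302 = 2.6302.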